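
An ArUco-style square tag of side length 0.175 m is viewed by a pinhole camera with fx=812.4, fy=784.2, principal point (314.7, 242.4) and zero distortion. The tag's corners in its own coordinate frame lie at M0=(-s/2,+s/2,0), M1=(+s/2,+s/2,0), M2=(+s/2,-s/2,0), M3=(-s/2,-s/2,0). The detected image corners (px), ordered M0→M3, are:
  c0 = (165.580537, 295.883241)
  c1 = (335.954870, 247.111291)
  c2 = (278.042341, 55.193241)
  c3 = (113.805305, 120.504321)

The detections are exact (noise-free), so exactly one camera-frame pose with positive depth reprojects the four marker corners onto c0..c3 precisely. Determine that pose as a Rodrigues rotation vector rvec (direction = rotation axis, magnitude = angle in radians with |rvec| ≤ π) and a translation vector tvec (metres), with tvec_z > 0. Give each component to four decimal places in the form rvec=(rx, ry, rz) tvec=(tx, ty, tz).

Intrinsics K: fx=812.4, fy=784.2, cx=314.7, cy=242.4
Marker side s = 0.175 m; corners in marker frame (Z=0):
  M0 = (-0.0875, +0.0875, 0)
  M1 = (+0.0875, +0.0875, 0)
  M2 = (+0.0875, -0.0875, 0)
  M3 = (-0.0875, -0.0875, 0)
Detected image corners:
  c0 = (165.580537, 295.883241) px
  c1 = (335.954870, 247.111291) px
  c2 = (278.042341, 55.193241) px
  c3 = (113.805305, 120.504321) px
Planar DLT: solve 8×8 A·h = b for H (H[2,2]=1):
  H  [+838.46065 +304.29116 +219.40538]
  H  [-420.64123 +1040.57124 +180.68767]
  H  [-0.52616 -0.03714 +1.00000]
B = K⁻¹H; ‖b₁‖=1.394265, ‖b₂‖=1.394265; λ = 2/(‖b₁‖+‖b₂‖) = 0.717224, sign → tz>0 ⇒ λ=+0.717224
r₁ = λ·B[:,0] = (+0.88641,-0.26807,-0.37737); r₂ = λ·B[:,1] = (+0.27896,+0.95993,-0.02664)
r₃ = r₁×r₂ = (+0.36939,-0.08166,+0.92568); SVD([r₁ r₂ r₃]) → R = UVᵀ:
  R  [+0.88641 +0.27896 +0.36939]
  R  [-0.26807 +0.95993 -0.08166]
  R  [-0.37737 -0.02664 +0.92568]
t = (-0.08413, -0.05644, +0.71722) m
tr R = 2.772026; θ = arccos((tr R − 1)/2) = 0.482122 rad = 27.624°
axis k = ((R−Rᵀ)₃₂, (R−Rᵀ)₁₃, (R−Rᵀ)₂₁) / (2 sinθ) = (+0.059334, +0.805292, -0.589902)
rvec = θ·k = (+0.028606, +0.388249, -0.284405)

rvec=(0.0286, 0.3882, -0.2844) tvec=(-0.0841, -0.0564, 0.7172)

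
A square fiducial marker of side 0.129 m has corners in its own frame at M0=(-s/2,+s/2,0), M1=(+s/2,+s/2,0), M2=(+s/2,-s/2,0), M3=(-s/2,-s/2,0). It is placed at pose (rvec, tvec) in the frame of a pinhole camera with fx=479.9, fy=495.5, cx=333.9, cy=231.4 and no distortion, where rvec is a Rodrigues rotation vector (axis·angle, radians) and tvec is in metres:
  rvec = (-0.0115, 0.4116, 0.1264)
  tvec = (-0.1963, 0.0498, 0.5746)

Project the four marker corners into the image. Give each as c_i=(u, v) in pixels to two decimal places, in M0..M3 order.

c0=(124.03, 318.78) c1=(206.68, 340.95) c2=(220.35, 225.58) c3=(136.27, 213.26)

Intrinsics K: fx=479.9, fy=495.5, cx=333.9, cy=231.4
Marker side s = 0.129 m; corners in marker frame (Z=0):
  M0 = (-0.0645, +0.0645, 0)
  M1 = (+0.0645, +0.0645, 0)
  M2 = (+0.0645, -0.0645, 0)
  M3 = (-0.0645, -0.0645, 0)
rvec = (-0.0115, 0.4116, 0.1264), |rvec| = θ = 0.43072 rad = 24.679°
Rodrigues: sinθ=0.41753, 1−cosθ=0.09134; R = I + sinθ·[k]× + (1−cosθ)·[k]×²:
    [+0.90873 -0.12486 +0.39827]
    [+0.12020 +0.99207 +0.03676]
    [-0.39971 +0.01447 +0.91653]
t = (-0.1963, 0.0498, 0.5746) m
M0: Pc = R·M0+t = (-0.26297, +0.10604, +0.60131); u = 479.9·(-0.26297)/0.60131 + 333.9 = 124.0304, v = 495.5·(+0.10604)/0.60131 + 231.4 = 318.7765
M1: Pc = R·M1+t = (-0.14574, +0.12154, +0.54975); u = 479.9·(-0.14574)/0.54975 + 333.9 = 206.6775, v = 495.5·(+0.12154)/0.54975 + 231.4 = 340.9470
M2: Pc = R·M2+t = (-0.12963, -0.00644, +0.54789); u = 479.9·(-0.12963)/0.54789 + 333.9 = 220.3523, v = 495.5·(-0.00644)/0.54789 + 231.4 = 225.5796
M3: Pc = R·M3+t = (-0.24686, -0.02194, +0.59945); u = 479.9·(-0.24686)/0.59945 + 333.9 = 136.2716, v = 495.5·(-0.02194)/0.59945 + 231.4 = 213.2635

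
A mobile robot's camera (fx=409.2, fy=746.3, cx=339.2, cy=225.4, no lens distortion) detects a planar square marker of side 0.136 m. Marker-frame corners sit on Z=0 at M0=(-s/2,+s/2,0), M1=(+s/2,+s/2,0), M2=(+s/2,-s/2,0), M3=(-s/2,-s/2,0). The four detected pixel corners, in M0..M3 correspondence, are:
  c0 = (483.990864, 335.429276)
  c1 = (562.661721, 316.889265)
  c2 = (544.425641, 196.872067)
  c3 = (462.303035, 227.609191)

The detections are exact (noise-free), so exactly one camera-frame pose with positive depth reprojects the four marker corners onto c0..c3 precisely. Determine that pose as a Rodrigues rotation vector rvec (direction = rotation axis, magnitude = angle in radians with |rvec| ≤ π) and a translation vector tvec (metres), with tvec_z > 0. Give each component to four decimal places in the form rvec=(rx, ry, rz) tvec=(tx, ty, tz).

rvec=(0.4718, 0.4634, -0.3399) tvec=(0.3081, 0.0453, 0.7304)

Intrinsics K: fx=409.2, fy=746.3, cx=339.2, cy=225.4
Marker side s = 0.136 m; corners in marker frame (Z=0):
  M0 = (-0.0680, +0.0680, 0)
  M1 = (+0.0680, +0.0680, 0)
  M2 = (+0.0680, -0.0680, 0)
  M3 = (-0.0680, -0.0680, 0)
Detected image corners:
  c0 = (483.990864, 335.429276) px
  c1 = (562.661721, 316.889265) px
  c2 = (544.425641, 196.872067) px
  c3 = (462.303035, 227.609191) px
Planar DLT: solve 8×8 A·h = b for H (H[2,2]=1):
  H  [+240.45364 +396.39844 +511.80937]
  H  [-363.37475 +966.14882 +271.65052]
  H  [-0.68235 +0.48511 +1.00000]
B = K⁻¹H; ‖b₁‖=1.369095, ‖b₂‖=1.369095; λ = 2/(‖b₁‖+‖b₂‖) = 0.730410, sign → tz>0 ⇒ λ=+0.730410
r₁ = λ·B[:,0] = (+0.84234,-0.20511,-0.49839); r₂ = λ·B[:,1] = (+0.41384,+0.83856,+0.35433)
r₃ = r₁×r₂ = (+0.34526,-0.50472,+0.79124); SVD([r₁ r₂ r₃]) → R = UVᵀ:
  R  [+0.84234 +0.41384 +0.34526]
  R  [-0.20511 +0.83856 -0.50472]
  R  [-0.49839 +0.35433 +0.79124]
t = (+0.30810, +0.04527, +0.73041) m
tr R = 2.472134; θ = arccos((tr R − 1)/2) = 0.743555 rad = 42.603°
axis k = ((R−Rᵀ)₃₂, (R−Rᵀ)₁₃, (R−Rᵀ)₂₁) / (2 sinθ) = (+0.634542, +0.623164, -0.457191)
rvec = θ·k = (+0.471817, +0.463356, -0.339946)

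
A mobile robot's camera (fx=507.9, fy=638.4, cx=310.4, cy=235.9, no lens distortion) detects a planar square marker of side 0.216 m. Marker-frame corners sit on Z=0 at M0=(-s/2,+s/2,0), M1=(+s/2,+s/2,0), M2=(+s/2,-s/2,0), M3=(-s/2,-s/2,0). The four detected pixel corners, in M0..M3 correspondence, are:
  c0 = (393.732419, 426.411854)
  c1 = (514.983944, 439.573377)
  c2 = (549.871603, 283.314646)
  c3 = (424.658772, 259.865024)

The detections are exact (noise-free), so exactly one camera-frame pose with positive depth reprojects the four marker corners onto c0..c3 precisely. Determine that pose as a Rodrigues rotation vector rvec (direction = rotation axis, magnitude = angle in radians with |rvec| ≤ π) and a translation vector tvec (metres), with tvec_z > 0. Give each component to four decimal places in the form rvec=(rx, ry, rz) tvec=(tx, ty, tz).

rvec=(0.1970, -0.2031, 0.1676) tvec=(0.2546, 0.1485, 0.7993)

Intrinsics K: fx=507.9, fy=638.4, cx=310.4, cy=235.9
Marker side s = 0.216 m; corners in marker frame (Z=0):
  M0 = (-0.1080, +0.1080, 0)
  M1 = (+0.1080, +0.1080, 0)
  M2 = (+0.1080, -0.1080, 0)
  M3 = (-0.1080, -0.1080, 0)
Detected image corners:
  c0 = (393.732419, 426.411854) px
  c1 = (514.983944, 439.573377) px
  c2 = (549.871603, 283.314646) px
  c3 = (424.658772, 259.865024) px
Planar DLT: solve 8×8 A·h = b for H (H[2,2]=1):
  H  [+697.44036 -48.59814 +472.21611]
  H  [+179.31387 +824.37232 +354.48374]
  H  [+0.27004 +0.22093 +1.00000]
B = K⁻¹H; ‖b₁‖=1.251136, ‖b₂‖=1.251136; λ = 2/(‖b₁‖+‖b₂‖) = 0.799273, sign → tz>0 ⇒ λ=+0.799273
r₁ = λ·B[:,0] = (+0.96564,+0.14474,+0.21584); r₂ = λ·B[:,1] = (-0.18440,+0.96686,+0.17658)
r₃ = r₁×r₂ = (-0.18313,-0.21032,+0.96033); SVD([r₁ r₂ r₃]) → R = UVᵀ:
  R  [+0.96564 -0.18440 -0.18313]
  R  [+0.14474 +0.96686 -0.21032]
  R  [+0.21584 +0.17658 +0.96033]
t = (+0.25465, +0.14847, +0.79927) m
tr R = 2.892829; θ = arccos((tr R − 1)/2) = 0.328849 rad = 18.842°
axis k = ((R−Rᵀ)₃₂, (R−Rᵀ)₁₃, (R−Rᵀ)₂₁) / (2 sinθ) = (+0.599001, -0.617681, +0.509576)
rvec = θ·k = (+0.196981, -0.203124, +0.167574)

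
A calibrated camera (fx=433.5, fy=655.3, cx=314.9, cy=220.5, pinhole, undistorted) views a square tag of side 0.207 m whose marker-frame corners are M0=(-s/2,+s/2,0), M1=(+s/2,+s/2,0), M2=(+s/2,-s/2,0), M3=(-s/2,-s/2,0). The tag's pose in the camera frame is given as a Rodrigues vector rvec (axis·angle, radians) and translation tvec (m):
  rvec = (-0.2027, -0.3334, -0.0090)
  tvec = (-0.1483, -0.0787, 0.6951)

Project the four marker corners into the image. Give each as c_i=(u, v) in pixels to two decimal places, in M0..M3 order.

c0=(151.42, 241.10) c1=(286.68, 243.85) c2=(283.16, 65.19) c3=(155.61, 44.92)

Intrinsics K: fx=433.5, fy=655.3, cx=314.9, cy=220.5
Marker side s = 0.207 m; corners in marker frame (Z=0):
  M0 = (-0.1035, +0.1035, 0)
  M1 = (+0.1035, +0.1035, 0)
  M2 = (+0.1035, -0.1035, 0)
  M3 = (-0.1035, -0.1035, 0)
rvec = (-0.2027, -0.3334, -0.0090), |rvec| = θ = 0.39029 rad = 22.362°
Rodrigues: sinθ=0.38045, 1−cosθ=0.07520; R = I + sinθ·[k]× + (1−cosθ)·[k]×²:
    [+0.94508 +0.04214 -0.32410]
    [+0.02459 +0.97968 +0.19907]
    [+0.32590 -0.19611 +0.92484]
t = (-0.1483, -0.0787, 0.6951) m
M0: Pc = R·M0+t = (-0.24176, +0.02015, +0.64107); u = 433.5·(-0.24176)/0.64107 + 314.9 = 151.4225, v = 655.3·(+0.02015)/0.64107 + 220.5 = 241.0986
M1: Pc = R·M1+t = (-0.04612, +0.02524, +0.70853); u = 433.5·(-0.04612)/0.70853 + 314.9 = 286.6809, v = 655.3·(+0.02524)/0.70853 + 220.5 = 243.8451
M2: Pc = R·M2+t = (-0.05484, -0.17755, +0.74913); u = 433.5·(-0.05484)/0.74913 + 314.9 = 283.1627, v = 655.3·(-0.17755)/0.74913 + 220.5 = 65.1869
M3: Pc = R·M3+t = (-0.25048, -0.18264, +0.68167); u = 433.5·(-0.25048)/0.68167 + 314.9 = 155.6111, v = 655.3·(-0.18264)/0.68167 + 220.5 = 44.9230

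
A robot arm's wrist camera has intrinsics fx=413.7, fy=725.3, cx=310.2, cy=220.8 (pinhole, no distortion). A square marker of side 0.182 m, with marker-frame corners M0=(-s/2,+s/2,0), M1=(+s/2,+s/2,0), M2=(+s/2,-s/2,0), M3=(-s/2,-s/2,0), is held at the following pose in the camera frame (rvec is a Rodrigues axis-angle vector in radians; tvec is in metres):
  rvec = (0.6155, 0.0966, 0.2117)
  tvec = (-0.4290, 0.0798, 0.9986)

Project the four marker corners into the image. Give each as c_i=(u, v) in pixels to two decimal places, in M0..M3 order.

Intrinsics K: fx=413.7, fy=725.3, cx=310.2, cy=220.8
Marker side s = 0.182 m; corners in marker frame (Z=0):
  M0 = (-0.0910, +0.0910, 0)
  M1 = (+0.0910, +0.0910, 0)
  M2 = (+0.0910, -0.0910, 0)
  M3 = (-0.0910, -0.0910, 0)
rvec = (0.6155, 0.0966, 0.2117), |rvec| = θ = 0.65802 rad = 37.702°
Rodrigues: sinθ=0.61155, 1−cosθ=0.20879; R = I + sinθ·[k]× + (1−cosθ)·[k]×²:
    [+0.97389 -0.16808 +0.15261]
    [+0.22542 +0.79571 -0.56217]
    [-0.02694 +0.58190 +0.81282]
t = (-0.4290, 0.0798, 0.9986) m
M0: Pc = R·M0+t = (-0.53292, +0.13170, +1.05400); u = 413.7·(-0.53292)/1.05400 + 310.2 = 101.0276, v = 725.3·(+0.13170)/1.05400 + 220.8 = 311.4248
M1: Pc = R·M1+t = (-0.35567, +0.17272, +1.04910); u = 413.7·(-0.35567)/1.04910 + 310.2 = 169.9454, v = 725.3·(+0.17272)/1.04910 + 220.8 = 340.2124
M2: Pc = R·M2+t = (-0.32508, +0.02790, +0.94320); u = 413.7·(-0.32508)/0.94320 + 310.2 = 167.6145, v = 725.3·(+0.02790)/0.94320 + 220.8 = 242.2578
M3: Pc = R·M3+t = (-0.50233, -0.01312, +0.94810); u = 413.7·(-0.50233)/0.94810 + 310.2 = 91.0106, v = 725.3·(-0.01312)/0.94810 + 220.8 = 210.7612

c0=(101.03, 311.42) c1=(169.95, 340.21) c2=(167.61, 242.26) c3=(91.01, 210.76)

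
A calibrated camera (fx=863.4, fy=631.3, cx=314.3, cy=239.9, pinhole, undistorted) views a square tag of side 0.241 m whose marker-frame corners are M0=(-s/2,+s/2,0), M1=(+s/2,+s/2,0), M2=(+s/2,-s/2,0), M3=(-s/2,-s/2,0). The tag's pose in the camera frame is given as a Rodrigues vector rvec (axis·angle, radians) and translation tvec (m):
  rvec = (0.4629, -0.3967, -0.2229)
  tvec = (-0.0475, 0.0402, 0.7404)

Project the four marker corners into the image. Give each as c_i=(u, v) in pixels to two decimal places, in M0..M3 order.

Intrinsics K: fx=863.4, fy=631.3, cx=314.3, cy=239.9
Marker side s = 0.241 m; corners in marker frame (Z=0):
  M0 = (-0.1205, +0.1205, 0)
  M1 = (+0.1205, +0.1205, 0)
  M2 = (+0.1205, -0.1205, 0)
  M3 = (-0.1205, -0.1205, 0)
rvec = (0.4629, -0.3967, -0.2229), |rvec| = θ = 0.64910 rad = 37.191°
Rodrigues: sinθ=0.60447, 1−cosθ=0.20337; R = I + sinθ·[k]× + (1−cosθ)·[k]×²:
    [+0.90006 +0.11894 -0.41923]
    [-0.29621 +0.87259 -0.38839]
    [+0.31962 +0.47375 +0.82061]
t = (-0.0475, 0.0402, 0.7404) m
M0: Pc = R·M0+t = (-0.14162, +0.18104, +0.75897); u = 863.4·(-0.14162)/0.75897 + 314.3 = 153.1889, v = 631.3·(+0.18104)/0.75897 + 239.9 = 390.4861
M1: Pc = R·M1+t = (+0.07529, +0.10965, +0.83600); u = 863.4·(+0.07529)/0.83600 + 314.3 = 392.0561, v = 631.3·(+0.10965)/0.83600 + 239.9 = 322.7040
M2: Pc = R·M2+t = (+0.04662, -0.10064, +0.72183); u = 863.4·(+0.04662)/0.72183 + 314.3 = 370.0696, v = 631.3·(-0.10064)/0.72183 + 239.9 = 151.8812
M3: Pc = R·M3+t = (-0.17029, -0.02925, +0.64480); u = 863.4·(-0.17029)/0.64480 + 314.3 = 86.2795, v = 631.3·(-0.02925)/0.64480 + 239.9 = 211.2589

c0=(153.19, 390.49) c1=(392.06, 322.70) c2=(370.07, 151.88) c3=(86.28, 211.26)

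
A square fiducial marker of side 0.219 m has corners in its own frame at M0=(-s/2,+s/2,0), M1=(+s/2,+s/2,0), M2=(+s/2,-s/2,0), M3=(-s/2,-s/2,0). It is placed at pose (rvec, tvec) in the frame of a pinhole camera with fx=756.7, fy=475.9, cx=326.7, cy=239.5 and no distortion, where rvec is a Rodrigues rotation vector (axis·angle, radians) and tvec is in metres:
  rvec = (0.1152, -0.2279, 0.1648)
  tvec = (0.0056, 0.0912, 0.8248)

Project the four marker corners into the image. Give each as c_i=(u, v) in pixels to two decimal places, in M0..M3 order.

c0=(215.66, 346.58) c1=(407.23, 358.28) c2=(443.80, 239.64) c3=(249.57, 219.92)

Intrinsics K: fx=756.7, fy=475.9, cx=326.7, cy=239.5
Marker side s = 0.219 m; corners in marker frame (Z=0):
  M0 = (-0.1095, +0.1095, 0)
  M1 = (+0.1095, +0.1095, 0)
  M2 = (+0.1095, -0.1095, 0)
  M3 = (-0.1095, -0.1095, 0)
rvec = (0.1152, -0.2279, 0.1648), |rvec| = θ = 0.30392 rad = 17.413°
Rodrigues: sinθ=0.29926, 1−cosθ=0.04583; R = I + sinθ·[k]× + (1−cosθ)·[k]×²:
    [+0.96075 -0.17530 -0.21499]
    [+0.14925 +0.97994 -0.13207]
    [+0.23383 +0.09480 +0.96765]
t = (0.0056, 0.0912, 0.8248) m
M0: Pc = R·M0+t = (-0.11880, +0.18216, +0.80958); u = 756.7·(-0.11880)/0.80958 + 326.7 = 215.6611, v = 475.9·(+0.18216)/0.80958 + 239.5 = 346.5810
M1: Pc = R·M1+t = (+0.09161, +0.21485, +0.86078); u = 756.7·(+0.09161)/0.86078 + 326.7 = 407.2302, v = 475.9·(+0.21485)/0.86078 + 239.5 = 358.2815
M2: Pc = R·M2+t = (+0.13000, +0.00024, +0.84002); u = 756.7·(+0.13000)/0.84002 + 326.7 = 443.8033, v = 475.9·(+0.00024)/0.84002 + 239.5 = 239.6355
M3: Pc = R·M3+t = (-0.08041, -0.03245, +0.78882); u = 756.7·(-0.08041)/0.78882 + 326.7 = 249.5665, v = 475.9·(-0.03245)/0.78882 + 239.5 = 219.9249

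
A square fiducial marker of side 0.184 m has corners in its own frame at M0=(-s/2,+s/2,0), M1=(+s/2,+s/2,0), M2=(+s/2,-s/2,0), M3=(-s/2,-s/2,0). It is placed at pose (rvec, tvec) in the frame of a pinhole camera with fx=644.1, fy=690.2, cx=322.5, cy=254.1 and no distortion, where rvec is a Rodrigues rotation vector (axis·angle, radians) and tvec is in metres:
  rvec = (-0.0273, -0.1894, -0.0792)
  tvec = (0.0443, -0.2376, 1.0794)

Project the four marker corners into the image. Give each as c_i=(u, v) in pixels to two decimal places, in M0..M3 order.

c0=(299.23, 163.66) c1=(405.93, 157.71) c2=(396.90, 42.83) c3=(290.27, 45.00)

Intrinsics K: fx=644.1, fy=690.2, cx=322.5, cy=254.1
Marker side s = 0.184 m; corners in marker frame (Z=0):
  M0 = (-0.0920, +0.0920, 0)
  M1 = (+0.0920, +0.0920, 0)
  M2 = (+0.0920, -0.0920, 0)
  M3 = (-0.0920, -0.0920, 0)
rvec = (-0.0273, -0.1894, -0.0792), |rvec| = θ = 0.20710 rad = 11.866°
Rodrigues: sinθ=0.20562, 1−cosθ=0.02137; R = I + sinθ·[k]× + (1−cosθ)·[k]×²:
    [+0.97900 +0.08121 -0.18697]
    [-0.07606 +0.99650 +0.03458]
    [+0.18913 -0.01963 +0.98176]
t = (0.0443, -0.2376, 1.0794) m
M0: Pc = R·M0+t = (-0.03830, -0.13892, +1.06019); u = 644.1·(-0.03830)/1.06019 + 322.5 = 299.2335, v = 690.2·(-0.13892)/1.06019 + 254.1 = 163.6585
M1: Pc = R·M1+t = (+0.14184, -0.15292, +1.09499); u = 644.1·(+0.14184)/1.09499 + 322.5 = 405.9333, v = 690.2·(-0.15292)/1.09499 + 254.1 = 157.7115
M2: Pc = R·M2+t = (+0.12690, -0.33628, +1.09861); u = 644.1·(+0.12690)/1.09861 + 322.5 = 396.8982, v = 690.2·(-0.33628)/1.09861 + 254.1 = 42.8345
M3: Pc = R·M3+t = (-0.05324, -0.32228, +1.06381); u = 644.1·(-0.05324)/1.06381 + 322.5 = 290.2651, v = 690.2·(-0.32228)/1.06381 + 254.1 = 45.0034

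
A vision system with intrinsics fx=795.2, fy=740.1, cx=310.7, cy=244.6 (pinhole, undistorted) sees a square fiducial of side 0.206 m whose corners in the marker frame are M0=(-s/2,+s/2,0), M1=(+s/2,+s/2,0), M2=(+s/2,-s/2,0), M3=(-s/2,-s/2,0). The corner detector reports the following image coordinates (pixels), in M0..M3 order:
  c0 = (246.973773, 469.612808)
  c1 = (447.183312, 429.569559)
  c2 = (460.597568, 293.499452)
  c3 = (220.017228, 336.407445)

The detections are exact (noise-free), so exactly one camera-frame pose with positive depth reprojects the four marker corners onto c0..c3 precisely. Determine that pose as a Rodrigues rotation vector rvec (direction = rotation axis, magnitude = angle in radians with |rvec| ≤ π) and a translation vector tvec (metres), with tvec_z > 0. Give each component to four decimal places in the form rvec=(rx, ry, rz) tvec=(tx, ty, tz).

Intrinsics K: fx=795.2, fy=740.1, cx=310.7, cy=244.6
Marker side s = 0.206 m; corners in marker frame (Z=0):
  M0 = (-0.1030, +0.1030, 0)
  M1 = (+0.1030, +0.1030, 0)
  M2 = (+0.1030, -0.1030, 0)
  M3 = (-0.1030, -0.1030, 0)
Detected image corners:
  c0 = (246.973773, 469.612808) px
  c1 = (447.183312, 429.569559) px
  c2 = (460.597568, 293.499452) px
  c3 = (220.017228, 336.407445) px
Planar DLT: solve 8×8 A·h = b for H (H[2,2]=1):
  H  [+1119.05157 +334.98993 +345.91981]
  H  [-136.08847 +991.63292 +388.04082]
  H  [+0.16903 +0.88400 +1.00000]
B = K⁻¹H; ‖b₁‖=1.372918, ‖b₂‖=1.372918; λ = 2/(‖b₁‖+‖b₂‖) = 0.728376, sign → tz>0 ⇒ λ=+0.728376
r₁ = λ·B[:,0] = (+0.97691,-0.17462,+0.12312); r₂ = λ·B[:,1] = (+0.05526,+0.76312,+0.64389)
r₃ = r₁×r₂ = (-0.20639,-0.62222,+0.75515); SVD([r₁ r₂ r₃]) → R = UVᵀ:
  R  [+0.97691 +0.05526 -0.20639]
  R  [-0.17462 +0.76312 -0.62222]
  R  [+0.12312 +0.64389 +0.75515]
t = (+0.03226, +0.14117, +0.72838) m
tr R = 2.495179; θ = arccos((tr R − 1)/2) = 0.726371 rad = 41.618°
axis k = ((R−Rᵀ)₃₂, (R−Rᵀ)₁₃, (R−Rᵀ)₂₁) / (2 sinθ) = (+0.953159, -0.248066, -0.173062)
rvec = θ·k = (+0.692348, -0.180188, -0.125708)

rvec=(0.6923, -0.1802, -0.1257) tvec=(0.0323, 0.1412, 0.7284)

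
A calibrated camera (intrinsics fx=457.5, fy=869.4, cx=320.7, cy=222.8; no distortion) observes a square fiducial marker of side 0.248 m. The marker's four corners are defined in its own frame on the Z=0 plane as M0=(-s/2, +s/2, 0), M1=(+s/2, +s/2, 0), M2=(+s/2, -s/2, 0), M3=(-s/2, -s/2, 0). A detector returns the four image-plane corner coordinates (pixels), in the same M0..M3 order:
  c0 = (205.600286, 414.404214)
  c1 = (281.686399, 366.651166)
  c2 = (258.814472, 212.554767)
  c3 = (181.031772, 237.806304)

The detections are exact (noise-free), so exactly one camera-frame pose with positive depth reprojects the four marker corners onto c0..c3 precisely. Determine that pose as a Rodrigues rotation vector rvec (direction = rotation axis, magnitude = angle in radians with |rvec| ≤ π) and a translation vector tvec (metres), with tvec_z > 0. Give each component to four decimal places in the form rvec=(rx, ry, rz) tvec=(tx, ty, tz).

rvec=(-0.1961, -0.7216, -0.2384) tvec=(-0.2387, 0.1207, 1.2628)

Intrinsics K: fx=457.5, fy=869.4, cx=320.7, cy=222.8
Marker side s = 0.248 m; corners in marker frame (Z=0):
  M0 = (-0.1240, +0.1240, 0)
  M1 = (+0.1240, +0.1240, 0)
  M2 = (+0.1240, -0.1240, 0)
  M3 = (-0.1240, -0.1240, 0)
Detected image corners:
  c0 = (205.600286, 414.404214) px
  c1 = (281.686399, 366.651166) px
  c2 = (258.814472, 212.554767) px
  c3 = (181.031772, 237.806304) px
Planar DLT: solve 8×8 A·h = b for H (H[2,2]=1):
  H  [+433.59372 +78.00208 +234.21101]
  H  [+17.05935 +640.59397 +305.87940]
  H  [+0.53215 -0.07515 +1.00000]
B = K⁻¹H; ‖b₁‖=0.791905, ‖b₂‖=0.791905; λ = 2/(‖b₁‖+‖b₂‖) = 1.262778, sign → tz>0 ⇒ λ=+1.262778
r₁ = λ·B[:,0] = (+0.72574,-0.14743,+0.67198); r₂ = λ·B[:,1] = (+0.28182,+0.95476,-0.09490)
r₃ = r₁×r₂ = (-0.62759,+0.25825,+0.73446); SVD([r₁ r₂ r₃]) → R = UVᵀ:
  R  [+0.72574 +0.28182 -0.62759]
  R  [-0.14743 +0.95476 +0.25825]
  R  [+0.67198 -0.09490 +0.73446]
t = (-0.23872, +0.12067, +1.26278) m
tr R = 2.414969; θ = arccos((tr R − 1)/2) = 0.784864 rad = 44.969°
axis k = ((R−Rᵀ)₃₂, (R−Rᵀ)₁₃, (R−Rᵀ)₂₁) / (2 sinθ) = (-0.249845, -0.919430, -0.303688)
rvec = θ·k = (-0.196094, -0.721627, -0.238353)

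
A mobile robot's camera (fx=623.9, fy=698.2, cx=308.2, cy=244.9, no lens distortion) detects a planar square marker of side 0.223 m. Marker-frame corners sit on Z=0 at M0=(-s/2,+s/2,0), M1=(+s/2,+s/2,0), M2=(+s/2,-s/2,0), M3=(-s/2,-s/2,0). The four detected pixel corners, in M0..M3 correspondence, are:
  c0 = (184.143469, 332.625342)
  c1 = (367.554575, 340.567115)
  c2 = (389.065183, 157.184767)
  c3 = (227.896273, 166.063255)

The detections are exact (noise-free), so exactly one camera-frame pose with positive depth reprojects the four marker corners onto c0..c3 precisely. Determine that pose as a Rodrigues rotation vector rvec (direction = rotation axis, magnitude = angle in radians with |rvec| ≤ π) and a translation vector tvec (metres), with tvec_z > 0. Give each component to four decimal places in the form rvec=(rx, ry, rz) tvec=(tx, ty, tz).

rvec=(-0.5537, 0.3282, 0.0864) tvec=(-0.0231, -0.0024, 0.7594)

Intrinsics K: fx=623.9, fy=698.2, cx=308.2, cy=244.9
Marker side s = 0.223 m; corners in marker frame (Z=0):
  M0 = (-0.1115, +0.1115, 0)
  M1 = (+0.1115, +0.1115, 0)
  M2 = (+0.1115, -0.1115, 0)
  M3 = (-0.1115, -0.1115, 0)
Detected image corners:
  c0 = (184.143469, 332.625342) px
  c1 = (367.554575, 340.567115) px
  c2 = (389.065183, 157.184767) px
  c3 = (227.896273, 166.063255) px
Planar DLT: solve 8×8 A·h = b for H (H[2,2]=1):
  H  [+642.46245 -341.82740 +289.20959]
  H  [-112.70666 +618.17325 +242.67460]
  H  [-0.43285 -0.66089 +1.00000]
B = K⁻¹H; ‖b₁‖=1.316788, ‖b₂‖=1.316788; λ = 2/(‖b₁‖+‖b₂‖) = 0.759424, sign → tz>0 ⇒ λ=+0.759424
r₁ = λ·B[:,0] = (+0.94440,-0.00729,-0.32872); r₂ = λ·B[:,1] = (-0.16815,+0.84842,-0.50190)
r₃ = r₁×r₂ = (+0.28255,+0.52927,+0.80003); SVD([r₁ r₂ r₃]) → R = UVᵀ:
  R  [+0.94440 -0.16815 +0.28255]
  R  [-0.00729 +0.84842 +0.52927]
  R  [-0.32872 -0.50190 +0.80003]
t = (-0.02312, -0.00242, +0.75942) m
tr R = 2.592853; θ = arccos((tr R − 1)/2) = 0.649434 rad = 37.210°
axis k = ((R−Rᵀ)₃₂, (R−Rᵀ)₁₃, (R−Rᵀ)₂₁) / (2 sinθ) = (-0.852574, +0.505399, +0.132998)
rvec = θ·k = (-0.553691, +0.328224, +0.086373)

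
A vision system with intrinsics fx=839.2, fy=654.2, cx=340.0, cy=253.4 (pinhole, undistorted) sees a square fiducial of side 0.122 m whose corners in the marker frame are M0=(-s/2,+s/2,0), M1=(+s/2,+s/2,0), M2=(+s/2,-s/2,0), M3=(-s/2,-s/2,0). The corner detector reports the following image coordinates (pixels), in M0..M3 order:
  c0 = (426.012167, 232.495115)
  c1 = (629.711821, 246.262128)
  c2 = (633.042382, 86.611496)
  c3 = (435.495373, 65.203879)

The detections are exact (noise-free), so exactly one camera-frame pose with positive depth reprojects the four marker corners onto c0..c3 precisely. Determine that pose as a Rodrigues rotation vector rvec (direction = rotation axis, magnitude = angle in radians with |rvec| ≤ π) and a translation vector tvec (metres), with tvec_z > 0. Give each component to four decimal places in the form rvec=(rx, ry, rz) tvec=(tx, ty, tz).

rvec=(-0.1079, -0.2002, 0.0667) tvec=(0.1099, -0.0705, 0.4765)

Intrinsics K: fx=839.2, fy=654.2, cx=340.0, cy=253.4
Marker side s = 0.122 m; corners in marker frame (Z=0):
  M0 = (-0.0610, +0.0610, 0)
  M1 = (+0.0610, +0.0610, 0)
  M2 = (+0.0610, -0.0610, 0)
  M3 = (-0.0610, -0.0610, 0)
Detected image corners:
  c0 = (426.012167, 232.495115) px
  c1 = (629.711821, 246.262128) px
  c2 = (633.042382, 86.611496) px
  c3 = (435.495373, 65.203879) px
Planar DLT: solve 8×8 A·h = b for H (H[2,2]=1):
  H  [+1861.16183 -178.45056 +533.61317]
  H  [+209.05074 +1301.57529 +156.67418]
  H  [+0.40875 -0.23832 +1.00000]
B = K⁻¹H; ‖b₁‖=2.098689, ‖b₂‖=2.098689; λ = 2/(‖b₁‖+‖b₂‖) = 0.476488, sign → tz>0 ⇒ λ=+0.476488
r₁ = λ·B[:,0] = (+0.97784,+0.07682,+0.19477); r₂ = λ·B[:,1] = (-0.05531,+0.99199,-0.11356)
r₃ = r₁×r₂ = (-0.20193,+0.10027,+0.97425); SVD([r₁ r₂ r₃]) → R = UVᵀ:
  R  [+0.97784 -0.05531 -0.20193]
  R  [+0.07682 +0.99199 +0.10027]
  R  [+0.19477 -0.11356 +0.97425]
t = (+0.10993, -0.07045, +0.47649) m
tr R = 2.944081; θ = arccos((tr R − 1)/2) = 0.237026 rad = 13.581°
axis k = ((R−Rᵀ)₃₂, (R−Rᵀ)₁₃, (R−Rᵀ)₂₁) / (2 sinθ) = (-0.455307, -0.844707, +0.281365)
rvec = θ·k = (-0.107919, -0.200217, +0.066691)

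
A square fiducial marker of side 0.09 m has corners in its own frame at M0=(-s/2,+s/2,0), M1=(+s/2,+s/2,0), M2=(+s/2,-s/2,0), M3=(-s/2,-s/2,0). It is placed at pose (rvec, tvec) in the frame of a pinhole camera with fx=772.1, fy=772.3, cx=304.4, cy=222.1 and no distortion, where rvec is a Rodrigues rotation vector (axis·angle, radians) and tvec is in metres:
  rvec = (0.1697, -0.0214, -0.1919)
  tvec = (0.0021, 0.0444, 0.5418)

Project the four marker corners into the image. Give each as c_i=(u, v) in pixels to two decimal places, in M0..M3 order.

Intrinsics K: fx=772.1, fy=772.3, cx=304.4, cy=222.1
Marker side s = 0.09 m; corners in marker frame (Z=0):
  M0 = (-0.0450, +0.0450, 0)
  M1 = (+0.0450, +0.0450, 0)
  M2 = (+0.0450, -0.0450, 0)
  M3 = (-0.0450, -0.0450, 0)
rvec = (0.1697, -0.0214, -0.1919), |rvec| = θ = 0.25706 rad = 14.729°
Rodrigues: sinθ=0.25424, 1−cosθ=0.03286; R = I + sinθ·[k]× + (1−cosθ)·[k]×²:
    [+0.98146 +0.18799 -0.03736]
    [-0.19160 +0.96737 -0.16580]
    [+0.00497 +0.16988 +0.98545]
t = (0.0021, 0.0444, 0.5418) m
M0: Pc = R·M0+t = (-0.03361, +0.09655, +0.54922); u = 772.1·(-0.03361)/0.54922 + 304.4 = 257.1560, v = 772.3·(+0.09655)/0.54922 + 222.1 = 357.8711
M1: Pc = R·M1+t = (+0.05473, +0.07931, +0.54967); u = 772.1·(+0.05473)/0.54967 + 304.4 = 381.2706, v = 772.3·(+0.07931)/0.54967 + 222.1 = 333.5323
M2: Pc = R·M2+t = (+0.03781, -0.00775, +0.53438); u = 772.1·(+0.03781)/0.53438 + 304.4 = 359.0246, v = 772.3·(-0.00775)/0.53438 + 222.1 = 210.8944
M3: Pc = R·M3+t = (-0.05053, +0.00949, +0.53393); u = 772.1·(-0.05053)/0.53393 + 304.4 = 231.3373, v = 772.3·(+0.00949)/0.53393 + 222.1 = 235.8273

c0=(257.16, 357.87) c1=(381.27, 333.53) c2=(359.02, 210.89) c3=(231.34, 235.83)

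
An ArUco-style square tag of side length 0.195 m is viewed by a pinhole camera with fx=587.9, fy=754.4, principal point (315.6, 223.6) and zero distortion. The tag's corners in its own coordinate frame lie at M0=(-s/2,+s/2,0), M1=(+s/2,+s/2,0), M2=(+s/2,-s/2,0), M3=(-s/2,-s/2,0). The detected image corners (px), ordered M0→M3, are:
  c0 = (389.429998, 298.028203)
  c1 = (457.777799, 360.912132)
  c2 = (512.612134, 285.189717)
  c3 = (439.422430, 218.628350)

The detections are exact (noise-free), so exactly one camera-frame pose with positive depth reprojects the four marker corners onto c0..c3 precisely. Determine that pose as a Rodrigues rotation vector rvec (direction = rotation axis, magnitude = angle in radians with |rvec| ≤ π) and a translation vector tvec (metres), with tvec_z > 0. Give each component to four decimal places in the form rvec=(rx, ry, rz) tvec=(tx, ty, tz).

rvec=(0.4253, 0.1795, 0.6016) tvec=(0.3020, 0.1205, 1.3322)

Intrinsics K: fx=587.9, fy=754.4, cx=315.6, cy=223.6
Marker side s = 0.195 m; corners in marker frame (Z=0):
  M0 = (-0.0975, +0.0975, 0)
  M1 = (+0.0975, +0.0975, 0)
  M2 = (+0.0975, -0.0975, 0)
  M3 = (-0.0975, -0.0975, 0)
Detected image corners:
  c0 = (389.429998, 298.028203) px
  c1 = (457.777799, 360.912132) px
  c2 = (512.612134, 285.189717) px
  c3 = (439.422430, 218.628350) px
Planar DLT: solve 8×8 A·h = b for H (H[2,2]=1):
  H  [+348.71923 -121.14755 +448.86629]
  H  [+322.69095 +493.16517 +291.83354]
  H  [-0.03068 +0.32814 +1.00000]
B = K⁻¹H; ‖b₁‖=0.750612, ‖b₂‖=0.750612; λ = 2/(‖b₁‖+‖b₂‖) = 1.332246, sign → tz>0 ⇒ λ=+1.332246
r₁ = λ·B[:,0] = (+0.81218,+0.58198,-0.04087); r₂ = λ·B[:,1] = (-0.50922,+0.74134,+0.43717)
r₃ = r₁×r₂ = (+0.28472,-0.33424,+0.89845); SVD([r₁ r₂ r₃]) → R = UVᵀ:
  R  [+0.81218 -0.50922 +0.28472]
  R  [+0.58198 +0.74134 -0.33424]
  R  [-0.04087 +0.43717 +0.89845]
t = (+0.30200, +0.12050, +1.33225) m
tr R = 2.451969; θ = arccos((tr R − 1)/2) = 0.758331 rad = 43.449°
axis k = ((R−Rᵀ)₃₂, (R−Rᵀ)₁₃, (R−Rᵀ)₂₁) / (2 sinθ) = (+0.560853, +0.236724, +0.793351)
rvec = θ·k = (+0.425312, +0.179515, +0.601623)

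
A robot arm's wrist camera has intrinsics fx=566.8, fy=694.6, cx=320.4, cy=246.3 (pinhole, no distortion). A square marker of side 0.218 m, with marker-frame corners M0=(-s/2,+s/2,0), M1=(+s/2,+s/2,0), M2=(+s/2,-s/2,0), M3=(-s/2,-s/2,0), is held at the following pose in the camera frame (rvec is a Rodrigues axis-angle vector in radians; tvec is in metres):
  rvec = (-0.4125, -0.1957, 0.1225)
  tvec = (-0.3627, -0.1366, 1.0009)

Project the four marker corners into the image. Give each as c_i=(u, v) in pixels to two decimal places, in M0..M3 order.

Intrinsics K: fx=566.8, fy=694.6, cx=320.4, cy=246.3
Marker side s = 0.218 m; corners in marker frame (Z=0):
  M0 = (-0.1090, +0.1090, 0)
  M1 = (+0.1090, +0.1090, 0)
  M2 = (+0.1090, -0.1090, 0)
  M3 = (-0.1090, -0.1090, 0)
rvec = (-0.4125, -0.1957, 0.1225), |rvec| = θ = 0.47272 rad = 27.085°
Rodrigues: sinθ=0.45531, 1−cosθ=0.10967; R = I + sinθ·[k]× + (1−cosθ)·[k]×²:
    [+0.97384 -0.07837 -0.21329]
    [+0.15761 +0.90913 +0.38554]
    [+0.16369 -0.40907 +0.89770]
t = (-0.3627, -0.1366, 1.0009) m
M0: Pc = R·M0+t = (-0.47739, -0.05468, +0.93847); u = 566.8·(-0.47739)/0.93847 + 320.4 = 32.0736, v = 694.6·(-0.05468)/0.93847 + 246.3 = 205.8262
M1: Pc = R·M1+t = (-0.26509, -0.02033, +0.97415); u = 566.8·(-0.26509)/0.97415 + 320.4 = 166.1582, v = 694.6·(-0.02033)/0.97415 + 246.3 = 231.8071
M2: Pc = R·M2+t = (-0.24801, -0.21852, +1.06333); u = 566.8·(-0.24801)/1.06333 + 320.4 = 188.2009, v = 694.6·(-0.21852)/1.06333 + 246.3 = 103.5587
M3: Pc = R·M3+t = (-0.46031, -0.25287, +1.02765); u = 566.8·(-0.46031)/1.02765 + 320.4 = 66.5174, v = 694.6·(-0.25287)/1.02765 + 246.3 = 75.3789

c0=(32.07, 205.83) c1=(166.16, 231.81) c2=(188.20, 103.56) c3=(66.52, 75.38)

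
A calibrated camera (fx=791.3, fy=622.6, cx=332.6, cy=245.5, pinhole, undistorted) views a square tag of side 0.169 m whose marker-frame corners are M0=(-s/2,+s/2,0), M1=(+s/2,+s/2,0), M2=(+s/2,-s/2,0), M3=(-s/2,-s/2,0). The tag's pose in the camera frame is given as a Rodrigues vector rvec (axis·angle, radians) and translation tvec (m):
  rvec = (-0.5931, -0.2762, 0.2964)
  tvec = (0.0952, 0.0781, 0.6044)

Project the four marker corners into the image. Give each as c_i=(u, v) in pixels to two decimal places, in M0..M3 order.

c0=(334.10, 378.14) c1=(550.41, 436.17) c2=(556.97, 283.69) c3=(374.26, 227.79)

Intrinsics K: fx=791.3, fy=622.6, cx=332.6, cy=245.5
Marker side s = 0.169 m; corners in marker frame (Z=0):
  M0 = (-0.0845, +0.0845, 0)
  M1 = (+0.0845, +0.0845, 0)
  M2 = (+0.0845, -0.0845, 0)
  M3 = (-0.0845, -0.0845, 0)
rvec = (-0.5931, -0.2762, 0.2964), |rvec| = θ = 0.71827 rad = 41.154°
Rodrigues: sinθ=0.65808, 1−cosθ=0.24705; R = I + sinθ·[k]× + (1−cosθ)·[k]×²:
    [+0.92140 -0.19312 -0.33724]
    [+0.35001 +0.78948 +0.50420]
    [+0.16887 -0.58261 +0.79502]
t = (0.0952, 0.0781, 0.6044) m
M0: Pc = R·M0+t = (+0.00102, +0.11524, +0.54090); u = 791.3·(+0.00102)/0.54090 + 332.6 = 334.0971, v = 622.6·(+0.11524)/0.54090 + 245.5 = 378.1408
M1: Pc = R·M1+t = (+0.15674, +0.17439, +0.56944); u = 791.3·(+0.15674)/0.56944 + 332.6 = 550.4073, v = 622.6·(+0.17439)/0.56944 + 245.5 = 436.1667
M2: Pc = R·M2+t = (+0.18938, +0.04096, +0.66790); u = 791.3·(+0.18938)/0.66790 + 332.6 = 556.9655, v = 622.6·(+0.04096)/0.66790 + 245.5 = 283.6864
M3: Pc = R·M3+t = (+0.03366, -0.01819, +0.63936); u = 791.3·(+0.03366)/0.63936 + 332.6 = 374.2594, v = 622.6·(-0.01819)/0.63936 + 245.5 = 227.7900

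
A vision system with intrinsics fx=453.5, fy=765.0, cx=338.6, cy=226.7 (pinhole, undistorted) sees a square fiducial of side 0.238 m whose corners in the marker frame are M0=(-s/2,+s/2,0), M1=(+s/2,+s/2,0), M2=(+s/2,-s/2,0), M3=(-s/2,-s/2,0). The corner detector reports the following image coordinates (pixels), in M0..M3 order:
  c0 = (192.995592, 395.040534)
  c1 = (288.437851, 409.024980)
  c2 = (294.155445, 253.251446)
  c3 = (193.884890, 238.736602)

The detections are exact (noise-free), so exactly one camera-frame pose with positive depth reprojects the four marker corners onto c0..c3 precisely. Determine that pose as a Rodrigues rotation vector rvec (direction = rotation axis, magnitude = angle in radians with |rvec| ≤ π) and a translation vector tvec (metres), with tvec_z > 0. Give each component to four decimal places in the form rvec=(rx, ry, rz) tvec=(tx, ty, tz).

Intrinsics K: fx=453.5, fy=765.0, cx=338.6, cy=226.7
Marker side s = 0.238 m; corners in marker frame (Z=0):
  M0 = (-0.1190, +0.1190, 0)
  M1 = (+0.1190, +0.1190, 0)
  M2 = (+0.1190, -0.1190, 0)
  M3 = (-0.1190, -0.1190, 0)
Detected image corners:
  c0 = (192.995592, 395.040534) px
  c1 = (288.437851, 409.024980) px
  c2 = (294.155445, 253.251446) px
  c3 = (193.884890, 238.736602) px
Planar DLT: solve 8×8 A·h = b for H (H[2,2]=1):
  H  [+409.78777 +36.33390 +242.30074]
  H  [+58.34295 +722.74720 +325.93277]
  H  [-0.00464 +0.20716 +1.00000]
B = K⁻¹H; ‖b₁‖=0.910401, ‖b₂‖=0.910401; λ = 2/(‖b₁‖+‖b₂‖) = 1.098417, sign → tz>0 ⇒ λ=+1.098417
r₁ = λ·B[:,0] = (+0.99634,+0.08528,-0.00509); r₂ = λ·B[:,1] = (-0.08189,+0.97032,+0.22754)
r₃ = r₁×r₂ = (+0.02435,-0.22630,+0.97375); SVD([r₁ r₂ r₃]) → R = UVᵀ:
  R  [+0.99634 -0.08189 +0.02435]
  R  [+0.08528 +0.97032 -0.22630]
  R  [-0.00509 +0.22754 +0.97375]
t = (-0.23325, +0.14248, +1.09842) m
tr R = 2.940417; θ = arccos((tr R − 1)/2) = 0.244707 rad = 14.021°
axis k = ((R−Rᵀ)₃₂, (R−Rᵀ)₁₃, (R−Rᵀ)₂₁) / (2 sinθ) = (+0.936633, +0.060754, +0.345003)
rvec = θ·k = (+0.229201, +0.014867, +0.084425)

rvec=(0.2292, 0.0149, 0.0844) tvec=(-0.2332, 0.1425, 1.0984)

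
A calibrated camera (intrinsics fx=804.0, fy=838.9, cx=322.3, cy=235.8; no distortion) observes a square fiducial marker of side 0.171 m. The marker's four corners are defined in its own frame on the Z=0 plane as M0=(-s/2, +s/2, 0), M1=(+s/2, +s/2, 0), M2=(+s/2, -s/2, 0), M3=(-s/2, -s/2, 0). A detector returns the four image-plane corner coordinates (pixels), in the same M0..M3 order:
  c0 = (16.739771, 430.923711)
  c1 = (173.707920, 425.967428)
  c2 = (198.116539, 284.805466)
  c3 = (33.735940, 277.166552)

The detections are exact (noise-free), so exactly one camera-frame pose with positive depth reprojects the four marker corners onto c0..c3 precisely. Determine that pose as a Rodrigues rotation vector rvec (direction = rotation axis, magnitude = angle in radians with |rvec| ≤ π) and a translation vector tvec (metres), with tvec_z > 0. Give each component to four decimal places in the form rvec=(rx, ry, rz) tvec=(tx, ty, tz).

rvec=(0.3389, -0.4302, 0.1470) tvec=(-0.2311, 0.1255, 0.8697)

Intrinsics K: fx=804.0, fy=838.9, cx=322.3, cy=235.8
Marker side s = 0.171 m; corners in marker frame (Z=0):
  M0 = (-0.0855, +0.0855, 0)
  M1 = (+0.0855, +0.0855, 0)
  M2 = (+0.0855, -0.0855, 0)
  M3 = (-0.0855, -0.0855, 0)
Detected image corners:
  c0 = (16.739771, 430.923711) px
  c1 = (173.707920, 425.967428) px
  c2 = (198.116539, 284.805466) px
  c3 = (33.735940, 277.166552) px
Planar DLT: solve 8×8 A·h = b for H (H[2,2]=1):
  H  [+991.41201 -86.75058 +108.68979]
  H  [+182.89686 +979.16105 +356.84821]
  H  [+0.49646 +0.33375 +1.00000]
B = K⁻¹H; ‖b₁‖=1.149765, ‖b₂‖=1.149765; λ = 2/(‖b₁‖+‖b₂‖) = 0.869743, sign → tz>0 ⇒ λ=+0.869743
r₁ = λ·B[:,0] = (+0.89939,+0.06825,+0.43180); r₂ = λ·B[:,1] = (-0.21021,+0.93357,+0.29028)
r₃ = r₁×r₂ = (-0.38330,-0.35184,+0.85398); SVD([r₁ r₂ r₃]) → R = UVᵀ:
  R  [+0.89939 -0.21021 -0.38330]
  R  [+0.06825 +0.93357 -0.35184]
  R  [+0.43180 +0.29028 +0.85398]
t = (-0.23108, +0.12550, +0.86974) m
tr R = 2.686938; θ = arccos((tr R − 1)/2) = 0.567088 rad = 32.492°
axis k = ((R−Rᵀ)₃₂, (R−Rᵀ)₁₃, (R−Rᵀ)₂₁) / (2 sinθ) = (+0.597680, -0.758684, +0.259188)
rvec = θ·k = (+0.338937, -0.430240, +0.146982)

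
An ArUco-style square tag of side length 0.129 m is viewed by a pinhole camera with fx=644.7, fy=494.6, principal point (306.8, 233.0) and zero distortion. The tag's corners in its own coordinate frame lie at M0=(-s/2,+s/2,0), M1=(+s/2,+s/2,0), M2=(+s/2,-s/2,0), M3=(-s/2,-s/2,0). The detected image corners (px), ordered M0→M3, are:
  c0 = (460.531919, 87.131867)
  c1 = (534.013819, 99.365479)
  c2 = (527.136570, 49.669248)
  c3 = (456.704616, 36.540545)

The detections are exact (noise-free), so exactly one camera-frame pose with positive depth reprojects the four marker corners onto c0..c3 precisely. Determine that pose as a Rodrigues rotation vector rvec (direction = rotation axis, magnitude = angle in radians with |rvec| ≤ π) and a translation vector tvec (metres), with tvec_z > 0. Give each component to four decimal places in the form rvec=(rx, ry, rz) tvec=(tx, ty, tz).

rvec=(-0.3589, -0.2575, 0.0855) tvec=(0.3024, -0.3461, 1.0357)

Intrinsics K: fx=644.7, fy=494.6, cx=306.8, cy=233.0
Marker side s = 0.129 m; corners in marker frame (Z=0):
  M0 = (-0.0645, +0.0645, 0)
  M1 = (+0.0645, +0.0645, 0)
  M2 = (+0.0645, -0.0645, 0)
  M3 = (-0.0645, -0.0645, 0)
Detected image corners:
  c0 = (460.531919, 87.131867) px
  c1 = (534.013819, 99.365479) px
  c2 = (527.136570, 49.669248) px
  c3 = (456.704616, 36.540545) px
Planar DLT: solve 8×8 A·h = b for H (H[2,2]=1):
  H  [+669.18079 -129.15161 +495.06092]
  H  [+113.76943 +365.11536 +67.71060]
  H  [+0.22572 -0.34536 +1.00000]
B = K⁻¹H; ‖b₁‖=0.965498, ‖b₂‖=0.965498; λ = 2/(‖b₁‖+‖b₂‖) = 1.035735, sign → tz>0 ⇒ λ=+1.035735
r₁ = λ·B[:,0] = (+0.96381,+0.12811,+0.23378); r₂ = λ·B[:,1] = (-0.03726,+0.93309,-0.35770)
r₃ = r₁×r₂ = (-0.26397,+0.33605,+0.90410); SVD([r₁ r₂ r₃]) → R = UVᵀ:
  R  [+0.96381 -0.03726 -0.26397]
  R  [+0.12811 +0.93309 +0.33605]
  R  [+0.23378 -0.35770 +0.90410]
t = (+0.30245, -0.34613, +1.03573) m
tr R = 2.801003; θ = arccos((tr R − 1)/2) = 0.449875 rad = 25.776°
axis k = ((R−Rᵀ)₃₂, (R−Rᵀ)₁₃, (R−Rᵀ)₂₁) / (2 sinθ) = (-0.797681, -0.572318, +0.190150)
rvec = θ·k = (-0.358857, -0.257471, +0.085544)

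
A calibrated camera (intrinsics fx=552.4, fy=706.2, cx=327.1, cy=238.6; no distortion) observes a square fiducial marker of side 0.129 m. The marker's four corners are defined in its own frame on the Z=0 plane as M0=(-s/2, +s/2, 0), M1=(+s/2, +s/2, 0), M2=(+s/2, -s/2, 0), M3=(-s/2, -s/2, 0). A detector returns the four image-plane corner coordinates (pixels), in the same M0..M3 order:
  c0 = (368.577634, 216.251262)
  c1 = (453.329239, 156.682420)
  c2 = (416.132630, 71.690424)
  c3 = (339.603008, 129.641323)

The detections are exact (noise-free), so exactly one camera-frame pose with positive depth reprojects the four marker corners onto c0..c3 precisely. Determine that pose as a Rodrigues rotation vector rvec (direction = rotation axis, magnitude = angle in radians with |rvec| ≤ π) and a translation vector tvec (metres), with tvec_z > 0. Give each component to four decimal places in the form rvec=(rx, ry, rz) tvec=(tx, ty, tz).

rvec=(-0.4855, 0.3708, -0.4211) tvec=(0.0927, -0.1061, 0.7784)

Intrinsics K: fx=552.4, fy=706.2, cx=327.1, cy=238.6
Marker side s = 0.129 m; corners in marker frame (Z=0):
  M0 = (-0.0645, +0.0645, 0)
  M1 = (+0.0645, +0.0645, 0)
  M2 = (+0.0645, -0.0645, 0)
  M3 = (-0.0645, -0.0645, 0)
Detected image corners:
  c0 = (368.577634, 216.251262) px
  c1 = (453.329239, 156.682420) px
  c2 = (416.132630, 71.690424) px
  c3 = (339.603008, 129.641323) px
Planar DLT: solve 8×8 A·h = b for H (H[2,2]=1):
  H  [+502.10555 -5.97698 +392.90018]
  H  [-499.51560 +569.94523 +142.31398]
  H  [-0.30844 -0.66383 +1.00000]
B = K⁻¹H; ‖b₁‖=1.284702, ‖b₂‖=1.284702; λ = 2/(‖b₁‖+‖b₂‖) = 0.778391, sign → tz>0 ⇒ λ=+0.778391
r₁ = λ·B[:,0] = (+0.84969,-0.46946,-0.24008); r₂ = λ·B[:,1] = (+0.29755,+0.80279,-0.51672)
r₃ = r₁×r₂ = (+0.43532,+0.36761,+0.82180); SVD([r₁ r₂ r₃]) → R = UVᵀ:
  R  [+0.84969 +0.29755 +0.43532]
  R  [-0.46946 +0.80279 +0.36761]
  R  [-0.24008 -0.51672 +0.82180]
t = (+0.09272, -0.10613, +0.77839) m
tr R = 2.474277; θ = arccos((tr R − 1)/2) = 0.741970 rad = 42.512°
axis k = ((R−Rᵀ)₃₂, (R−Rᵀ)₁₃, (R−Rᵀ)₂₁) / (2 sinθ) = (-0.654338, +0.499748, -0.567532)
rvec = θ·k = (-0.485500, +0.370798, -0.421092)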